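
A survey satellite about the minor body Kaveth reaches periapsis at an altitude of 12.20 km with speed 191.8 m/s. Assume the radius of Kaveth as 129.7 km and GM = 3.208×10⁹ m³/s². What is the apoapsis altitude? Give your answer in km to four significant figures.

r_p = 129.7 + 12.20 = 141.90 km = 1.419×10⁵ m.
Specific energy ε = v²/2 − μ/r = -4.214×10³ J/kg, so a = −μ/(2ε) = 3.806×10⁵ m.
The apsides satisfy r_p + r_a = 2a, so the apoapsis radius is 2a − r_p = 6.194×10⁵ m = 619.40 km.
Apoapsis altitude = 619.40 − 129.7 = 489.70 km.

apoapsis altitude ≈ 489.7 km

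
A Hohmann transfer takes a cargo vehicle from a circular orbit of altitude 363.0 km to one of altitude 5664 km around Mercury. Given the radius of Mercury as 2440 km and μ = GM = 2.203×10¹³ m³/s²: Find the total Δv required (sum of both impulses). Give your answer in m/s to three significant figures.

r₁ = 2440 + 363.0 = 2803.0 km = 2.8030×10⁶ m.
r₂ = 2440 + 5664 = 8104.0 km = 8.1040×10⁶ m.
Transfer ellipse a_t = (r₁ + r₂)/2 = 5.454×10⁶ m.
At r₁: circular v_c1 = √(μ/r₁) = 2803 m/s; transfer-periherm v_p = √[μ(2/r₁ − 1/a_t)] = 3417 m/s.
Δv₁ = v_p − v_c1 = 614.0 m/s.
At r₂: circular v_c2 = √(μ/r₂) = 1649 m/s; transfer-apoherm v_a = √[μ(2/r₂ − 1/a_t)] = 1182 m/s.
Δv₂ = v_c2 − v_a = 466.7 m/s.
Total Δv = Δv₁ + Δv₂ = 1081 m/s.

Δv_total ≈ 1080 m/s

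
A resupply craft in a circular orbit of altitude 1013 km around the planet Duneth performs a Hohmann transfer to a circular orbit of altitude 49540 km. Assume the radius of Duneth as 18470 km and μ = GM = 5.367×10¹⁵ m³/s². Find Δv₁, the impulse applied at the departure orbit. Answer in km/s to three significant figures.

r₁ = 18470 + 1013 = 19483 km = 1.9483×10⁷ m.
r₂ = 18470 + 49540 = 68010 km = 6.8010×10⁷ m.
Transfer ellipse a_t = (r₁ + r₂)/2 = 4.375×10⁷ m.
At r₁: circular v_c1 = √(μ/r₁) = 16600 m/s; transfer-periapsis v_p = √[μ(2/r₁ − 1/a_t)] = 20690 m/s.
Δv₁ = v_p − v_c1 = 4097 m/s.
= 4.097 km/s.

Δv ≈ 4.10 km/s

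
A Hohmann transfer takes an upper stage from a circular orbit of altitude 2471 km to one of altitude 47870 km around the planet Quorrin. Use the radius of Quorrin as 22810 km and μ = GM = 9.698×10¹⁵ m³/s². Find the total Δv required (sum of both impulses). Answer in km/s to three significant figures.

Δv_total ≈ 7.40 km/s

r₁ = 22810 + 2471 = 25281 km = 2.5281×10⁷ m.
r₂ = 22810 + 47870 = 70680 km = 7.0680×10⁷ m.
Transfer ellipse a_t = (r₁ + r₂)/2 = 4.798×10⁷ m.
At r₁: circular v_c1 = √(μ/r₁) = 19590 m/s; transfer-periapsis v_p = √[μ(2/r₁ − 1/a_t)] = 23770 m/s.
Δv₁ = v_p − v_c1 = 4186 m/s.
At r₂: circular v_c2 = √(μ/r₂) = 11710 m/s; transfer-apoapsis v_a = √[μ(2/r₂ − 1/a_t)] = 8503 m/s.
Δv₂ = v_c2 − v_a = 3211 m/s.
Total Δv = Δv₁ + Δv₂ = 7397 m/s = 7.397 km/s.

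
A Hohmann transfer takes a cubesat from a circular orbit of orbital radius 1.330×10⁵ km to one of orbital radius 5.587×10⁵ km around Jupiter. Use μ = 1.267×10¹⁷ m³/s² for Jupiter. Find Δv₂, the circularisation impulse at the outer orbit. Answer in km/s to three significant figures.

r₁ = 1.330×10⁵ km = 1.330×10⁸ m.
r₂ = 5.587×10⁵ km = 5.587×10⁸ m.
Transfer ellipse a_t = (r₁ + r₂)/2 = 3.458×10⁸ m.
At r₁: circular v_c1 = √(μ/r₁) = 30860 m/s; transfer-perijove v_p = √[μ(2/r₁ − 1/a_t)] = 39230 m/s.
At r₂: circular v_c2 = √(μ/r₂) = 15060 m/s; transfer-apojove v_a = √[μ(2/r₂ − 1/a_t)] = 9339 m/s.
Δv₂ = v_c2 − v_a = 5721 m/s.
= 5.721 km/s.

Δv ≈ 5.72 km/s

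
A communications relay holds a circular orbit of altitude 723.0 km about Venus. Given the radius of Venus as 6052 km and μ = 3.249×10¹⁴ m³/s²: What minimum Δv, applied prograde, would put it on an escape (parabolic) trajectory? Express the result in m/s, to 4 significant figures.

r = 6052 + 723.0 = 6775.0 km = 6.7750×10⁶ m.
Circular speed v_c = √(μ/r) = 6925 m/s.
Escape speed v_esc = √(2μ/r) = √2 × v_c = 9793 m/s.
Δv = v_esc − v_c = 2868 m/s.

Δv ≈ 2868 m/s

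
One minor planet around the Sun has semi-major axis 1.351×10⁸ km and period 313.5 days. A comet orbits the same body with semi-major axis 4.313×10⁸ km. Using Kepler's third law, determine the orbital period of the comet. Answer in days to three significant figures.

T₂ ≈ 1790 days

Kepler's third law: T² ∝ a³, so T₂ = T₁ (a₂/a₁)^(3/2).
a₂/a₁ = 3.192, (a₂/a₁)^(3/2) = 5.704.
T₂ = 313.5 × 5.704 = 1788 days.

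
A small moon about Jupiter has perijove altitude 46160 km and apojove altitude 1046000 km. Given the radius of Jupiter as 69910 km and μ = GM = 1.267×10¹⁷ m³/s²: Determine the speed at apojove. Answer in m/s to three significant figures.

r_p = 69910 + 46160 = 116070 km = 1.1607×10⁸ m.
r_a = 69910 + 1046000 = 1115900 km = 1.1159×10⁹ m.
Semi-major axis a = (r_p + r_a)/2 = 6.1599×10⁵ km = 6.160×10⁸ m.
Vis-viva: v² = μ(2/r − 1/a) = 1.267×10¹⁷ × (1.792×10⁻⁹ − 1.623×10⁻⁹) = 2.139×10⁷ m²/s².
v = 4625 m/s.

v ≈ 4630 m/s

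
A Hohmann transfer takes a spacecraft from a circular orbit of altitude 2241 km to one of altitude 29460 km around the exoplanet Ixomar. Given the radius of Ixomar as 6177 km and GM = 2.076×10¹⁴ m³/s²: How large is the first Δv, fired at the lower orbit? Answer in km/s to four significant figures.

Δv ≈ 1.350 km/s

r₁ = 6177 + 2241 = 8418.0 km = 8.4180×10⁶ m.
r₂ = 6177 + 29460 = 35637 km = 3.5637×10⁷ m.
Transfer ellipse a_t = (r₁ + r₂)/2 = 2.203×10⁷ m.
At r₁: circular v_c1 = √(μ/r₁) = 4966 m/s; transfer-periapsis v_p = √[μ(2/r₁ − 1/a_t)] = 6317 m/s.
Δv₁ = v_p − v_c1 = 1350 m/s.
= 1.350 km/s.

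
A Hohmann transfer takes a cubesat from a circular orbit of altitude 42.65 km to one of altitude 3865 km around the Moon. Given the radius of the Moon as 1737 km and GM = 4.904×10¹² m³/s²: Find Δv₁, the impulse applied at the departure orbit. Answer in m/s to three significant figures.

Δv ≈ 385 m/s

r₁ = 1737 + 42.65 = 1779.7 km = 1.7796×10⁶ m.
r₂ = 1737 + 3865 = 5602.0 km = 5.6020×10⁶ m.
Transfer ellipse a_t = (r₁ + r₂)/2 = 3.691×10⁶ m.
At r₁: circular v_c1 = √(μ/r₁) = 1660 m/s; transfer-perilune v_p = √[μ(2/r₁ − 1/a_t)] = 2045 m/s.
Δv₁ = v_p − v_c1 = 385.1 m/s.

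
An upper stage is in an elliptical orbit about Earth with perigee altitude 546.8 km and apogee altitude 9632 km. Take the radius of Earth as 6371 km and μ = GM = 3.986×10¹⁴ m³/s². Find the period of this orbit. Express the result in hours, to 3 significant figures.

r_p = 6371 + 546.8 = 6917.8 km = 6.9178×10⁶ m.
r_a = 6371 + 9632 = 16003 km = 1.6003×10⁷ m.
Semi-major axis a = (r_p + r_a)/2 = (6917.8 + 16003)/2 = 11460 km = 1.146×10⁷ m.
By Kepler's third law T = 2π√(a³/μ) = 2π × 1.943×10³ = 1.221×10⁴ s.
= 3.392 hours.

T ≈ 3.39 hours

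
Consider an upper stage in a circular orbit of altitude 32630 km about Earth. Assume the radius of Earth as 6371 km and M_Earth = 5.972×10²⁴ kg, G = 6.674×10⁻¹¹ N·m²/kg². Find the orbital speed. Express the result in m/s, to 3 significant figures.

μ = GM = 6.674×10⁻¹¹ × 5.972×10²⁴ = 3.986×10¹⁴ m³/s².
r = 6371 + 32630 = 39001 km = 3.9001×10⁷ m.
For a circular orbit v = √(μ/r) = √(3.986×10¹⁴ / 3.900×10⁷) = √(1.022×10⁷) = 3197 m/s.

v ≈ 3200 m/s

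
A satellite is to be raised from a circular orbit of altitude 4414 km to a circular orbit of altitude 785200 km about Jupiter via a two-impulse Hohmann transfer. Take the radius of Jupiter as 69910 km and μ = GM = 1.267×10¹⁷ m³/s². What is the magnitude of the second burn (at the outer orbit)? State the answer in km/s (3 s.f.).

Δv ≈ 7.30 km/s

r₁ = 69910 + 4414 = 74324 km = 7.4324×10⁷ m.
r₂ = 69910 + 785200 = 855110 km = 8.5511×10⁸ m.
Transfer ellipse a_t = (r₁ + r₂)/2 = 4.647×10⁸ m.
At r₁: circular v_c1 = √(μ/r₁) = 41290 m/s; transfer-perijove v_p = √[μ(2/r₁ − 1/a_t)] = 56010 m/s.
At r₂: circular v_c2 = √(μ/r₂) = 12170 m/s; transfer-apojove v_a = √[μ(2/r₂ − 1/a_t)] = 4868 m/s.
Δv₂ = v_c2 − v_a = 7304 m/s.
= 7.304 km/s.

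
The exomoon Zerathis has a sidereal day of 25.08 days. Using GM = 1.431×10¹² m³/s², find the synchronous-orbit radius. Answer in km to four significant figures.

T = 25.08 days = 2.167×10⁶ s.
A synchronous orbit has period T, so by Kepler's third law a = (μT²/4π²)^(1/3).
μT²/4π² = 1.431×10¹² × (2.167×10⁶)² / 39.48 = 1.702×10²³ m³.
a = 5.542×10⁷ m = 55418 km.

r_sync ≈ 55420 km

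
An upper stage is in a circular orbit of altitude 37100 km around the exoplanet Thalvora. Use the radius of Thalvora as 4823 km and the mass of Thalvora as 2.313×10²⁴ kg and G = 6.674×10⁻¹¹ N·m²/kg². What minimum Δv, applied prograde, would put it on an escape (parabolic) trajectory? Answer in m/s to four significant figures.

Δv ≈ 794.8 m/s

μ = GM = 6.674×10⁻¹¹ × 2.313×10²⁴ = 1.544×10¹⁴ m³/s².
r = 4823 + 37100 = 41923 km = 4.1923×10⁷ m.
Circular speed v_c = √(μ/r) = 1919 m/s.
Escape speed v_esc = √(2μ/r) = √2 × v_c = 2714 m/s.
Δv = v_esc − v_c = 794.8 m/s.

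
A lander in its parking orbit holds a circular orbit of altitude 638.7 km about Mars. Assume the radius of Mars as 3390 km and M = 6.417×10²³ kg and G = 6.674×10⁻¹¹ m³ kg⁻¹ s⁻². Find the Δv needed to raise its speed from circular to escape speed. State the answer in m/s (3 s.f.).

μ = GM = 6.674×10⁻¹¹ × 6.417×10²³ = 4.283×10¹³ m³/s².
r = 3390 + 638.7 = 4028.7 km = 4.0287×10⁶ m.
Circular speed v_c = √(μ/r) = 3260 m/s.
Escape speed v_esc = √(2μ/r) = √2 × v_c = 4611 m/s.
Δv = v_esc − v_c = 1351 m/s.

Δv ≈ 1350 m/s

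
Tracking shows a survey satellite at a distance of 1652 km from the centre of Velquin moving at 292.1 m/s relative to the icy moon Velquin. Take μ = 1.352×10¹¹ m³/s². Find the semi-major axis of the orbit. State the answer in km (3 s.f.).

a ≈ 1730 km

r = 1.652×10⁶ m.
Specific orbital energy ε = v²/2 − μ/r = (292.1)²/2 − 1.352×10¹¹/1.652×10⁶ = -3.918×10⁴ J/kg.
Since ε = −μ/(2a), a = −μ/(2ε) = 1.725×10⁶ m = 1725.4 km.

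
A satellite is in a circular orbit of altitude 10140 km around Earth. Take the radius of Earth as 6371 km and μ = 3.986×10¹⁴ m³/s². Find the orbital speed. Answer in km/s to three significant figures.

v ≈ 4.91 km/s

r = 6371 + 10140 = 16511 km = 1.6511×10⁷ m.
For a circular orbit v = √(μ/r) = √(3.986×10¹⁴ / 1.651×10⁷) = √(2.414×10⁷) = 4913 m/s.
That is 4.913 km/s.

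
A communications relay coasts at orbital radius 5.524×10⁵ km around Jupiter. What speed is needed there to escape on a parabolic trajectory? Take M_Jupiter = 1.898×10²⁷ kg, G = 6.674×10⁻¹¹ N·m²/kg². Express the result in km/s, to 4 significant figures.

v_esc ≈ 21.42 km/s

μ = GM = 6.674×10⁻¹¹ × 1.898×10²⁷ = 1.267×10¹⁷ m³/s².
r = 5.524×10⁵ km = 5.524×10⁸ m.
Escape speed v_esc = √(2μ/r) = √(2 × 1.267×10¹⁷ / 5.524×10⁸) = √(4.586×10⁸) = 21420 m/s.
= 21.42 km/s.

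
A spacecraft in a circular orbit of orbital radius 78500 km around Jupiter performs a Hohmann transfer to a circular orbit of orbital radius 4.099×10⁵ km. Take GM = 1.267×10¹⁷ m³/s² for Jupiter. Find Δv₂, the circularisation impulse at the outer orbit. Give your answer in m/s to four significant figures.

Δv ≈ 7613 m/s

r₁ = 78500 km = 7.850×10⁷ m.
r₂ = 4.099×10⁵ km = 4.099×10⁸ m.
Transfer ellipse a_t = (r₁ + r₂)/2 = 2.442×10⁸ m.
At r₁: circular v_c1 = √(μ/r₁) = 40170 m/s; transfer-perijove v_p = √[μ(2/r₁ − 1/a_t)] = 52050 m/s.
At r₂: circular v_c2 = √(μ/r₂) = 17580 m/s; transfer-apojove v_a = √[μ(2/r₂ − 1/a_t)] = 9968 m/s.
Δv₂ = v_c2 − v_a = 7613 m/s.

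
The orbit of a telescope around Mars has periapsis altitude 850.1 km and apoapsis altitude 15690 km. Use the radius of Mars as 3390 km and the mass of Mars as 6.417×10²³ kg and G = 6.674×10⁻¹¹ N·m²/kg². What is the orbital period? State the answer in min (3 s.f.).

μ = GM = 6.674×10⁻¹¹ × 6.417×10²³ = 4.283×10¹³ m³/s².
r_p = 3390 + 850.1 = 4240.1 km = 4.2401×10⁶ m.
r_a = 3390 + 15690 = 19080 km = 1.9080×10⁷ m.
Semi-major axis a = (r_p + r_a)/2 = (4240.1 + 19080)/2 = 11660 km = 1.166×10⁷ m.
By Kepler's third law T = 2π√(a³/μ) = 2π × 6.084×10³ = 3.823×10⁴ s.
= 637.1 min.

T ≈ 637 min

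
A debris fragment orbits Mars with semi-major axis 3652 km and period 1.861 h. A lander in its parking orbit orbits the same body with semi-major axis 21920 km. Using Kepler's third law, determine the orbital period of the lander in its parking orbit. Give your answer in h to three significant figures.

Kepler's third law: T² ∝ a³, so T₂ = T₁ (a₂/a₁)^(3/2).
a₂/a₁ = 6.002, (a₂/a₁)^(3/2) = 14.70.
T₂ = 1.861 × 14.70 = 27.37 h.

T₂ ≈ 27.4 h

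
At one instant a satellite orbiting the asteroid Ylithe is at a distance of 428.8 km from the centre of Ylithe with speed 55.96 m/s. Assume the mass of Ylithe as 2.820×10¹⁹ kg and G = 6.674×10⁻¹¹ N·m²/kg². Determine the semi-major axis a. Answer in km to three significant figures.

a ≈ 333 km

μ = GM = 6.674×10⁻¹¹ × 2.820×10¹⁹ = 1.882×10⁹ m³/s².
r = 4.288×10⁵ m.
Vis-viva rearranged: 1/a = 2/r − v²/μ = 4.664×10⁻⁶ − 1.664×10⁻⁶ = 3.000×10⁻⁶ m⁻¹.
a = 3.333×10⁵ m = 333.30 km.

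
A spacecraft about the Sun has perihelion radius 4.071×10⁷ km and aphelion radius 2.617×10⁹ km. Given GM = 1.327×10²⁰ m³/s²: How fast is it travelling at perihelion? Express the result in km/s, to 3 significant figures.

Semi-major axis a = (r_p + r_a)/2 = 1.3289×10⁹ km = 1.329×10¹² m.
Vis-viva: v² = μ(2/r − 1/a) = 1.327×10²⁰ × (4.913×10⁻¹¹ − 7.525×10⁻¹³) = 6.419×10⁹ m²/s².
v = 80120 m/s = 80.12 km/s.

v ≈ 80.1 km/s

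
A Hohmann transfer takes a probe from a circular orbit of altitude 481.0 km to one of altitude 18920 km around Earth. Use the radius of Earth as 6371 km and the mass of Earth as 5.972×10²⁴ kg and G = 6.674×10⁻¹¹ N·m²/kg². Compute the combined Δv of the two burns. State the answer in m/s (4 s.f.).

Δv_total ≈ 3318 m/s

μ = GM = 6.674×10⁻¹¹ × 5.972×10²⁴ = 3.986×10¹⁴ m³/s².
r₁ = 6371 + 481.0 = 6852.0 km = 6.8520×10⁶ m.
r₂ = 6371 + 18920 = 25291 km = 2.5291×10⁷ m.
Transfer ellipse a_t = (r₁ + r₂)/2 = 1.607×10⁷ m.
At r₁: circular v_c1 = √(μ/r₁) = 7627 m/s; transfer-perigee v_p = √[μ(2/r₁ − 1/a_t)] = 9568 m/s.
Δv₁ = v_p − v_c1 = 1941 m/s.
At r₂: circular v_c2 = √(μ/r₂) = 3970 m/s; transfer-apogee v_a = √[μ(2/r₂ − 1/a_t)] = 2592 m/s.
Δv₂ = v_c2 − v_a = 1378 m/s.
Total Δv = Δv₁ + Δv₂ = 3318 m/s.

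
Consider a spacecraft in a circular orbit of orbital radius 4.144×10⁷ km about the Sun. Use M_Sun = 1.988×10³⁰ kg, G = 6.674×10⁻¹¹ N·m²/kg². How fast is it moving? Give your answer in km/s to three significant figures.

μ = GM = 6.674×10⁻¹¹ × 1.988×10³⁰ = 1.327×10²⁰ m³/s².
r = 4.144×10⁷ km = 4.144×10¹⁰ m.
For a circular orbit v = √(μ/r) = √(1.327×10²⁰ / 4.144×10¹⁰) = √(3.202×10⁹) = 56580 m/s.
That is 56.58 km/s.

v ≈ 56.6 km/s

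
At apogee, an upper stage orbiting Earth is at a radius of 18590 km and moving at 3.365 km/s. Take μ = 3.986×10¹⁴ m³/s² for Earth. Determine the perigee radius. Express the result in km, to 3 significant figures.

r_a = 1.859×10⁷ m.
Specific energy ε = v²/2 − μ/r = -1.578×10⁷ J/kg, so a = −μ/(2ε) = 1.263×10⁷ m.
The apsides satisfy r_p + r_a = 2a, so the perigee radius is 2a − r_a = 6.670×10⁶ m = 6669.8 km.

perigee radius ≈ 6670 km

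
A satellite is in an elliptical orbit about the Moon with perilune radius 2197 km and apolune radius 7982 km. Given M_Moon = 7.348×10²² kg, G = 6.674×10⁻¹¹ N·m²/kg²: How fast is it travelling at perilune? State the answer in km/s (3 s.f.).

μ = GM = 6.674×10⁻¹¹ × 7.348×10²² = 4.904×10¹² m³/s².
Semi-major axis a = (r_p + r_a)/2 = 5089.5 km = 5.090×10⁶ m.
Vis-viva: v² = μ(2/r − 1/a) = 4.904×10¹² × (9.103×10⁻⁷ − 1.965×10⁻⁷) = 3.501×10⁶ m²/s².
v = 1871 m/s = 1.871 km/s.

v ≈ 1.87 km/s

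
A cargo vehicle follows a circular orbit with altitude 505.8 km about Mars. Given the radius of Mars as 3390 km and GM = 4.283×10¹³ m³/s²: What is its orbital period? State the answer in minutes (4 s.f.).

T ≈ 123.0 minutes

r = 3390 + 505.8 = 3895.8 km = 3.8958×10⁶ m.
Kepler's third law: T = 2π√(r³/μ) = 2π√((3.896×10⁶)³ / 4.283×10¹³).
r³/μ = 1.381×10⁶ s², so T = 2π × 1.175×10³ = 7.382×10³ s.
Converting: 7.382×10³ s ÷ 60.00 = 123.0 minutes.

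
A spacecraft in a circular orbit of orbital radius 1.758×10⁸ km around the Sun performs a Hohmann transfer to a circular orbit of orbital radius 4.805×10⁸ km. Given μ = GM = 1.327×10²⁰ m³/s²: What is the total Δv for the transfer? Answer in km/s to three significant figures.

Δv_total ≈ 10.2 km/s

r₁ = 1.758×10⁸ km = 1.758×10¹¹ m.
r₂ = 4.805×10⁸ km = 4.805×10¹¹ m.
Transfer ellipse a_t = (r₁ + r₂)/2 = 3.282×10¹¹ m.
At r₁: circular v_c1 = √(μ/r₁) = 27470 m/s; transfer-perihelion v_p = √[μ(2/r₁ − 1/a_t)] = 33250 m/s.
Δv₁ = v_p − v_c1 = 5772 m/s.
At r₂: circular v_c2 = √(μ/r₂) = 16620 m/s; transfer-aphelion v_a = √[μ(2/r₂ − 1/a_t)] = 12160 m/s.
Δv₂ = v_c2 − v_a = 4455 m/s.
Total Δv = Δv₁ + Δv₂ = 10230 m/s = 10.23 km/s.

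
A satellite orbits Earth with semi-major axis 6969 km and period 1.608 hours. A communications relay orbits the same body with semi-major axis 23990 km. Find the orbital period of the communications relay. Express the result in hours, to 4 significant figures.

T₂ ≈ 10.27 hours

Kepler's third law: T² ∝ a³, so T₂ = T₁ (a₂/a₁)^(3/2).
a₂/a₁ = 3.442, (a₂/a₁)^(3/2) = 6.387.
T₂ = 1.608 × 6.387 = 10.27 hours.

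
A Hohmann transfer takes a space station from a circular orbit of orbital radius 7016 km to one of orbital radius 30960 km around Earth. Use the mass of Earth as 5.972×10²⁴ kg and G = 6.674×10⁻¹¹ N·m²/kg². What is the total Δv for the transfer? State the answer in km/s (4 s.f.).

Δv_total ≈ 3.494 km/s

μ = GM = 6.674×10⁻¹¹ × 5.972×10²⁴ = 3.986×10¹⁴ m³/s².
r₁ = 7016 km = 7.016×10⁶ m.
r₂ = 30960 km = 3.096×10⁷ m.
Transfer ellipse a_t = (r₁ + r₂)/2 = 1.899×10⁷ m.
At r₁: circular v_c1 = √(μ/r₁) = 7537 m/s; transfer-perigee v_p = √[μ(2/r₁ − 1/a_t)] = 9624 m/s.
Δv₁ = v_p − v_c1 = 2087 m/s.
At r₂: circular v_c2 = √(μ/r₂) = 3588 m/s; transfer-apogee v_a = √[μ(2/r₂ − 1/a_t)] = 2181 m/s.
Δv₂ = v_c2 − v_a = 1407 m/s.
Total Δv = Δv₁ + Δv₂ = 3494 m/s = 3.494 km/s.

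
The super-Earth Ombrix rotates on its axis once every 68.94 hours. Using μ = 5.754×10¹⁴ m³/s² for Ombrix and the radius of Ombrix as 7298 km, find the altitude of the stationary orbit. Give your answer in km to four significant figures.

h_sync ≈ 89170 km

T = 68.94 hours = 2.482×10⁵ s.
A synchronous orbit has period T, so by Kepler's third law a = (μT²/4π²)^(1/3).
μT²/4π² = 5.754×10¹⁴ × (2.482×10⁵)² / 39.48 = 8.978×10²³ m³.
a = 9.647×10⁷ m = 96469 km.
Altitude h = a − R = 96469 − 7298 = 89171 km.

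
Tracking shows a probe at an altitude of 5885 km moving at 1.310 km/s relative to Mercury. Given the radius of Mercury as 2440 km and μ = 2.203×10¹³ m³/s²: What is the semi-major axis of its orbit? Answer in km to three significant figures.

r = 2440 + 5885 = 8325.0 km = 8.325×10⁶ m.
Specific orbital energy ε = v²/2 − μ/r = (1310)²/2 − 2.203×10¹³/8.325×10⁶ = -1.788×10⁶ J/kg.
Since ε = −μ/(2a), a = −μ/(2ε) = 6.160×10⁶ m = 6159.8 km.

a ≈ 6160 km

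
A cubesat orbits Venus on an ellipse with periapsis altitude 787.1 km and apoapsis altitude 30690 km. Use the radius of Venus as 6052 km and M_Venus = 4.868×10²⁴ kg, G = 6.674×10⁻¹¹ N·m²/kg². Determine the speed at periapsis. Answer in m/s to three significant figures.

μ = GM = 6.674×10⁻¹¹ × 4.868×10²⁴ = 3.249×10¹⁴ m³/s².
r_p = 6052 + 787.1 = 6839.1 km = 6.8391×10⁶ m.
r_a = 6052 + 30690 = 36742 km = 3.6742×10⁷ m.
Semi-major axis a = (r_p + r_a)/2 = 21791 km = 2.179×10⁷ m.
Vis-viva: v² = μ(2/r − 1/a) = 3.249×10¹⁴ × (2.924×10⁻⁷ − 4.589×10⁻⁸) = 8.010×10⁷ m²/s².
v = 8950 m/s.

v ≈ 8950 m/s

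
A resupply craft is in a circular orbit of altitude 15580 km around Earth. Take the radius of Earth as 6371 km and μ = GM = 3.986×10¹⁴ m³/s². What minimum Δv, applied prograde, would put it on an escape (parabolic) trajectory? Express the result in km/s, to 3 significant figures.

r = 6371 + 15580 = 21951 km = 2.1951×10⁷ m.
Circular speed v_c = √(μ/r) = 4261 m/s.
Escape speed v_esc = √(2μ/r) = √2 × v_c = 6026 m/s.
Δv = v_esc − v_c = 1765 m/s = 1.765 km/s.

Δv ≈ 1.77 km/s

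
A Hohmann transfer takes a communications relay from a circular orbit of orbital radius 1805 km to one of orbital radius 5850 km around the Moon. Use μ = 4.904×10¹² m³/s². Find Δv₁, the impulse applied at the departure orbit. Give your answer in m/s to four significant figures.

r₁ = 1805 km = 1.805×10⁶ m.
r₂ = 5850 km = 5.850×10⁶ m.
Transfer ellipse a_t = (r₁ + r₂)/2 = 3.828×10⁶ m.
At r₁: circular v_c1 = √(μ/r₁) = 1648 m/s; transfer-perilune v_p = √[μ(2/r₁ − 1/a_t)] = 2038 m/s.
Δv₁ = v_p − v_c1 = 389.5 m/s.

Δv ≈ 389.5 m/s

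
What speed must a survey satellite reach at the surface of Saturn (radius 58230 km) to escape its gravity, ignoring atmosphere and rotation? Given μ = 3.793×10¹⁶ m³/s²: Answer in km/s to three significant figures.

r = R = 5.823×10⁷ m.
Escape speed v_esc = √(2μ/r) = √(2 × 3.793×10¹⁶ / 5.823×10⁷) = √(1.303×10⁹) = 36090 m/s.
= 36.09 km/s.

v_esc ≈ 36.1 km/s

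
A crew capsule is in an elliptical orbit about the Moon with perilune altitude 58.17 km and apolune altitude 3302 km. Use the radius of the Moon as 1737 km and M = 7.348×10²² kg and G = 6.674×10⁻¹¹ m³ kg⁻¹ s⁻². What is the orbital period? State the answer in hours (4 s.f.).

T ≈ 4.978 hours

μ = GM = 6.674×10⁻¹¹ × 7.348×10²² = 4.904×10¹² m³/s².
r_p = 1737 + 58.17 = 1795.2 km = 1.7952×10⁶ m.
r_a = 1737 + 3302 = 5039.0 km = 5.0390×10⁶ m.
Semi-major axis a = (r_p + r_a)/2 = (1795.2 + 5039.0)/2 = 3417.1 km = 3.417×10⁶ m.
By Kepler's third law T = 2π√(a³/μ) = 2π × 2.852×10³ = 1.792×10⁴ s.
= 4.978 hours.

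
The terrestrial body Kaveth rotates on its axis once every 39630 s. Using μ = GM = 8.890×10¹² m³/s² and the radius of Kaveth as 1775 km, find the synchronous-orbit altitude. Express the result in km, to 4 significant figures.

A synchronous orbit has period T, so by Kepler's third law a = (μT²/4π²)^(1/3).
μT²/4π² = 8.890×10¹² × (3.963×10⁴)² / 39.48 = 3.537×10²⁰ m³.
a = 7.072×10⁶ m = 7071.8 km.
Altitude h = a − R = 7071.8 − 1775 = 5296.8 km.

h_sync ≈ 5297 km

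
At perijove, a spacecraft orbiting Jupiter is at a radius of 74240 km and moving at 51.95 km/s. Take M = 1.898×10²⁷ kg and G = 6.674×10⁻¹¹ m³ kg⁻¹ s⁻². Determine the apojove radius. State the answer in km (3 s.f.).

apojove radius ≈ 2.81×10⁵ km

μ = GM = 6.674×10⁻¹¹ × 1.898×10²⁷ = 1.267×10¹⁷ m³/s².
r_p = 7.424×10⁷ m.
Specific energy ε = v²/2 − μ/r = -3.569×10⁸ J/kg, so a = −μ/(2ε) = 1.775×10⁸ m.
The apsides satisfy r_p + r_a = 2a, so the apojove radius is 2a − r_p = 2.807×10⁸ m = 2.8073×10⁵ km.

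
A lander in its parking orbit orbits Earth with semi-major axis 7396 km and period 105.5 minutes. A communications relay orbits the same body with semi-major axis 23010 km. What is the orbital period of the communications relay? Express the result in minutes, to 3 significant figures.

T₂ ≈ 579 minutes

Kepler's third law: T² ∝ a³, so T₂ = T₁ (a₂/a₁)^(3/2).
a₂/a₁ = 3.111, (a₂/a₁)^(3/2) = 5.488.
T₂ = 105.5 × 5.488 = 578.9 minutes.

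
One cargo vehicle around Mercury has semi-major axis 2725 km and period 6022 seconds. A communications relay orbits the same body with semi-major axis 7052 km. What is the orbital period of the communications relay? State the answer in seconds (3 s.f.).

Kepler's third law: T² ∝ a³, so T₂ = T₁ (a₂/a₁)^(3/2).
a₂/a₁ = 2.588, (a₂/a₁)^(3/2) = 4.163.
T₂ = 6022 × 4.163 = 25070 seconds.

T₂ ≈ 25100 seconds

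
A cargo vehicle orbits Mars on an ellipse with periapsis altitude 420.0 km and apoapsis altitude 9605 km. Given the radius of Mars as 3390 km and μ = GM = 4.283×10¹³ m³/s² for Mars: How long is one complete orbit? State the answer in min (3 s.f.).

T ≈ 390 min

r_p = 3390 + 420.0 = 3810.0 km = 3.8100×10⁶ m.
r_a = 3390 + 9605 = 12995 km = 1.2995×10⁷ m.
Semi-major axis a = (r_p + r_a)/2 = (3810.0 + 12995)/2 = 8402.5 km = 8.402×10⁶ m.
By Kepler's third law T = 2π√(a³/μ) = 2π × 3.722×10³ = 2.338×10⁴ s.
= 389.7 min.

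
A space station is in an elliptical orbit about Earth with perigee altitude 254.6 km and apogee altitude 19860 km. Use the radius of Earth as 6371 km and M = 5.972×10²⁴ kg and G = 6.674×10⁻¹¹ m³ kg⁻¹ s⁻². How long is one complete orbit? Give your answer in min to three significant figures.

μ = GM = 6.674×10⁻¹¹ × 5.972×10²⁴ = 3.986×10¹⁴ m³/s².
r_p = 6371 + 254.6 = 6625.6 km = 6.6256×10⁶ m.
r_a = 6371 + 19860 = 26231 km = 2.6231×10⁷ m.
Semi-major axis a = (r_p + r_a)/2 = (6625.6 + 26231)/2 = 16428 km = 1.643×10⁷ m.
By Kepler's third law T = 2π√(a³/μ) = 2π × 3.335×10³ = 2.096×10⁴ s.
= 349.3 min.

T ≈ 349 min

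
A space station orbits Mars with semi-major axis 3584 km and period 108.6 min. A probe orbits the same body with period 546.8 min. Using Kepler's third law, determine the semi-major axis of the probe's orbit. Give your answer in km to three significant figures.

a₂ ≈ 10500 km

Kepler's third law: a³ ∝ T², so a₂ = a₁ (T₂/T₁)^(2/3).
T₂/T₁ = 5.035, (T₂/T₁)^(2/3) = 2.938.
a₂ = 3584 × 2.938 = 10530 km.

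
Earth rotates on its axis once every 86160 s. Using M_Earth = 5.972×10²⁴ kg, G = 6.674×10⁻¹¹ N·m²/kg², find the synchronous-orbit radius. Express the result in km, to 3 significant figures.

r_sync ≈ 42200 km

μ = GM = 6.674×10⁻¹¹ × 5.972×10²⁴ = 3.986×10¹⁴ m³/s².
A synchronous orbit has period T, so by Kepler's third law a = (μT²/4π²)^(1/3).
μT²/4π² = 3.986×10¹⁴ × (8.616×10⁴)² / 39.48 = 7.495×10²² m³.
a = 4.216×10⁷ m = 42162 km.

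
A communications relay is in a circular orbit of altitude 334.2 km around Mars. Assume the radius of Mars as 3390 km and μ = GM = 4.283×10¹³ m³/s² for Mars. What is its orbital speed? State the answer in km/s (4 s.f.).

r = 3390 + 334.2 = 3724.2 km = 3.7242×10⁶ m.
For a circular orbit v = √(μ/r) = √(4.283×10¹³ / 3.724×10⁶) = √(1.150×10⁷) = 3391 m/s.
That is 3.391 km/s.

v ≈ 3.391 km/s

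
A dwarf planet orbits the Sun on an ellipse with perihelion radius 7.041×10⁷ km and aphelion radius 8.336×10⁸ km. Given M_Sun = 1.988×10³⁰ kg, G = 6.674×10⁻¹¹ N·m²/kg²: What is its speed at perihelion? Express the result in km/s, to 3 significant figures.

v ≈ 59.0 km/s

μ = GM = 6.674×10⁻¹¹ × 1.988×10³⁰ = 1.327×10²⁰ m³/s².
Semi-major axis a = (r_p + r_a)/2 = 4.5200×10⁸ km = 4.520×10¹¹ m.
Vis-viva: v² = μ(2/r − 1/a) = 1.327×10²⁰ × (2.841×10⁻¹¹ − 2.212×10⁻¹²) = 3.475×10⁹ m²/s².
v = 58950 m/s = 58.95 km/s.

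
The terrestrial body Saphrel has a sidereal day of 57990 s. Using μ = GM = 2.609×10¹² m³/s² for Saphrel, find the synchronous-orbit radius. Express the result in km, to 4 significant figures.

A synchronous orbit has period T, so by Kepler's third law a = (μT²/4π²)^(1/3).
μT²/4π² = 2.609×10¹² × (5.799×10⁴)² / 39.48 = 2.222×10²⁰ m³.
a = 6.057×10⁶ m = 6057.2 km.

r_sync ≈ 6057 km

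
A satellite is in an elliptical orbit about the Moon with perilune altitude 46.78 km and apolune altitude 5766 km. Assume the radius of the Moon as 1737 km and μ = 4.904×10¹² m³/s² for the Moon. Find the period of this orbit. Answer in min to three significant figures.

T ≈ 473 min

r_p = 1737 + 46.78 = 1783.8 km = 1.7838×10⁶ m.
r_a = 1737 + 5766 = 7503.0 km = 7.5030×10⁶ m.
Semi-major axis a = (r_p + r_a)/2 = (1783.8 + 7503.0)/2 = 4643.4 km = 4.643×10⁶ m.
By Kepler's third law T = 2π√(a³/μ) = 2π × 4.518×10³ = 2.839×10⁴ s.
= 473.2 min.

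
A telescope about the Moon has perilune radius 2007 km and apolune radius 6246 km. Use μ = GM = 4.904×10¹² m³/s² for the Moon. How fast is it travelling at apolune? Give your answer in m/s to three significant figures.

Semi-major axis a = (r_p + r_a)/2 = 4126.5 km = 4.126×10⁶ m.
Vis-viva: v² = μ(2/r − 1/a) = 4.904×10¹² × (3.202×10⁻⁷ − 2.423×10⁻⁷) = 3.819×10⁵ m²/s².
v = 618.0 m/s.

v ≈ 618 m/s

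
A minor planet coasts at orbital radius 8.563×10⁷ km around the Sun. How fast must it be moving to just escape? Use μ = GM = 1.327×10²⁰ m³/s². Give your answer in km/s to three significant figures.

r = 8.563×10⁷ km = 8.563×10¹⁰ m.
Escape speed v_esc = √(2μ/r) = √(2 × 1.327×10²⁰ / 8.563×10¹⁰) = √(3.099×10⁹) = 55670 m/s.
= 55.67 km/s.

v_esc ≈ 55.7 km/s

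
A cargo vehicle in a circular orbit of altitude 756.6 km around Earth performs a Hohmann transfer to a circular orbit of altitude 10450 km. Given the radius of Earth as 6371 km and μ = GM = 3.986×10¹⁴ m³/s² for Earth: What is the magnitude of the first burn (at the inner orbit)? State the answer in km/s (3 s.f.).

r₁ = 6371 + 756.6 = 7127.6 km = 7.1276×10⁶ m.
r₂ = 6371 + 10450 = 16821 km = 1.6821×10⁷ m.
Transfer ellipse a_t = (r₁ + r₂)/2 = 1.197×10⁷ m.
At r₁: circular v_c1 = √(μ/r₁) = 7478 m/s; transfer-perigee v_p = √[μ(2/r₁ − 1/a_t)] = 8863 m/s.
Δv₁ = v_p − v_c1 = 1385 m/s.
= 1.385 km/s.

Δv ≈ 1.39 km/s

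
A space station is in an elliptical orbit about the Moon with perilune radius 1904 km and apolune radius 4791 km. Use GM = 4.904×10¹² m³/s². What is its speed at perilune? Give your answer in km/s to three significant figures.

Semi-major axis a = (r_p + r_a)/2 = 3347.5 km = 3.348×10⁶ m.
Vis-viva: v² = μ(2/r − 1/a) = 4.904×10¹² × (1.050×10⁻⁶ − 2.987×10⁻⁷) = 3.686×10⁶ m²/s².
v = 1920 m/s = 1.920 km/s.

v ≈ 1.92 km/s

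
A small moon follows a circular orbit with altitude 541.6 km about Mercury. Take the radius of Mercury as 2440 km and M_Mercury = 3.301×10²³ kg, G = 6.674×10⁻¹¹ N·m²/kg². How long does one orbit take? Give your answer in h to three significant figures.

μ = GM = 6.674×10⁻¹¹ × 3.301×10²³ = 2.203×10¹³ m³/s².
r = 2440 + 541.6 = 2981.6 km = 2.9816×10⁶ m.
Kepler's third law: T = 2π√(r³/μ) = 2π√((2.982×10⁶)³ / 2.203×10¹³).
r³/μ = 1.203×10⁶ s², so T = 2π × 1.097×10³ = 6.892×10³ s.
Converting: 6.892×10³ s ÷ 3600 = 1.914 h.

T ≈ 1.91 h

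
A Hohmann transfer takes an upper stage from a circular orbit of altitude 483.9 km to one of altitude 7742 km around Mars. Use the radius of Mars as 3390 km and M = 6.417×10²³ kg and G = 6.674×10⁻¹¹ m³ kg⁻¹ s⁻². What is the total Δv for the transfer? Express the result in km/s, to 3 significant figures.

Δv_total ≈ 1.28 km/s

μ = GM = 6.674×10⁻¹¹ × 6.417×10²³ = 4.283×10¹³ m³/s².
r₁ = 3390 + 483.9 = 3873.9 km = 3.8739×10⁶ m.
r₂ = 3390 + 7742 = 11132 km = 1.1132×10⁷ m.
Transfer ellipse a_t = (r₁ + r₂)/2 = 7.503×10⁶ m.
At r₁: circular v_c1 = √(μ/r₁) = 3325 m/s; transfer-periapsis v_p = √[μ(2/r₁ − 1/a_t)] = 4050 m/s.
Δv₁ = v_p − v_c1 = 725.1 m/s.
At r₂: circular v_c2 = √(μ/r₂) = 1961 m/s; transfer-apoapsis v_a = √[μ(2/r₂ − 1/a_t)] = 1409 m/s.
Δv₂ = v_c2 − v_a = 552.0 m/s.
Total Δv = Δv₁ + Δv₂ = 1277 m/s = 1.277 km/s.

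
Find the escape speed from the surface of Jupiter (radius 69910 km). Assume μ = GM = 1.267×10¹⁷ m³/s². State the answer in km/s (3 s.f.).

v_esc ≈ 60.2 km/s

r = R = 6.991×10⁷ m.
Escape speed v_esc = √(2μ/r) = √(2 × 1.267×10¹⁷ / 6.991×10⁷) = √(3.625×10⁹) = 60210 m/s.
= 60.21 km/s.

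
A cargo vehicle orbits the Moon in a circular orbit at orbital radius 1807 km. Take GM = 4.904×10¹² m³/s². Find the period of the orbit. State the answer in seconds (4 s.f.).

T ≈ 6892 seconds

r = 1807 km = 1.807×10⁶ m.
Kepler's third law: T = 2π√(r³/μ) = 2π√((1.807×10⁶)³ / 4.904×10¹²).
r³/μ = 1.203×10⁶ s², so T = 2π × 1.097×10³ = 6.892×10³ s.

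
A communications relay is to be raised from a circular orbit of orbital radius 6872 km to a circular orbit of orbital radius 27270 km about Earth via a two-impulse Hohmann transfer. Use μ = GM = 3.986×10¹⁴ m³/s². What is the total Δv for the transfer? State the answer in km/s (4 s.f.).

r₁ = 6872 km = 6.872×10⁶ m.
r₂ = 27270 km = 2.727×10⁷ m.
Transfer ellipse a_t = (r₁ + r₂)/2 = 1.707×10⁷ m.
At r₁: circular v_c1 = √(μ/r₁) = 7616 m/s; transfer-perigee v_p = √[μ(2/r₁ − 1/a_t)] = 9626 m/s.
Δv₁ = v_p − v_c1 = 2010 m/s.
At r₂: circular v_c2 = √(μ/r₂) = 3823 m/s; transfer-apogee v_a = √[μ(2/r₂ − 1/a_t)] = 2426 m/s.
Δv₂ = v_c2 − v_a = 1397 m/s.
Total Δv = Δv₁ + Δv₂ = 3407 m/s = 3.407 km/s.

Δv_total ≈ 3.407 km/s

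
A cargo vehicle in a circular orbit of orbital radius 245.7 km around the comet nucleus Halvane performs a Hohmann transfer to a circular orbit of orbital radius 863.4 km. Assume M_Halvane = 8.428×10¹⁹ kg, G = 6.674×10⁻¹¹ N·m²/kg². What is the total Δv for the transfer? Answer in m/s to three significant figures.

Δv_total ≈ 64.5 m/s

μ = GM = 6.674×10⁻¹¹ × 8.428×10¹⁹ = 5.625×10⁹ m³/s².
r₁ = 245.7 km = 2.457×10⁵ m.
r₂ = 863.4 km = 8.634×10⁵ m.
Transfer ellipse a_t = (r₁ + r₂)/2 = 5.546×10⁵ m.
At r₁: circular v_c1 = √(μ/r₁) = 151.3 m/s; transfer-periapsis v_p = √[μ(2/r₁ − 1/a_t)] = 188.8 m/s.
Δv₁ = v_p − v_c1 = 37.49 m/s.
At r₂: circular v_c2 = √(μ/r₂) = 80.71 m/s; transfer-apoapsis v_a = √[μ(2/r₂ − 1/a_t)] = 53.73 m/s.
Δv₂ = v_c2 − v_a = 26.99 m/s.
Total Δv = Δv₁ + Δv₂ = 64.48 m/s.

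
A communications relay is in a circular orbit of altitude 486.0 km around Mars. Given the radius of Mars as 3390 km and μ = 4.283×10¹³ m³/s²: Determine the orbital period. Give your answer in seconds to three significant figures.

T ≈ 7330 seconds

r = 3390 + 486.0 = 3876.0 km = 3.8760×10⁶ m.
Kepler's third law: T = 2π√(r³/μ) = 2π√((3.876×10⁶)³ / 4.283×10¹³).
r³/μ = 1.360×10⁶ s², so T = 2π × 1.166×10³ = 7.326×10³ s.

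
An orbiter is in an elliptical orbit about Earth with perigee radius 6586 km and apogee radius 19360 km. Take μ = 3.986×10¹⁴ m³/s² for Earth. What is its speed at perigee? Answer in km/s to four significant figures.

v ≈ 9.504 km/s

Semi-major axis a = (r_p + r_a)/2 = 12973 km = 1.297×10⁷ m.
Vis-viva: v² = μ(2/r − 1/a) = 3.986×10¹⁴ × (3.037×10⁻⁷ − 7.708×10⁻⁸) = 9.032×10⁷ m²/s².
v = 9504 m/s = 9.504 km/s.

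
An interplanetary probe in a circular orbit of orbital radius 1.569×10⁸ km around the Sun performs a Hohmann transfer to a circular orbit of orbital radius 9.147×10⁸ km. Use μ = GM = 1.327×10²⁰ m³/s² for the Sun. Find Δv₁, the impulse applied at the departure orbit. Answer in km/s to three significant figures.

Δv ≈ 8.92 km/s

r₁ = 1.569×10⁸ km = 1.569×10¹¹ m.
r₂ = 9.147×10⁸ km = 9.147×10¹¹ m.
Transfer ellipse a_t = (r₁ + r₂)/2 = 5.358×10¹¹ m.
At r₁: circular v_c1 = √(μ/r₁) = 29080 m/s; transfer-perihelion v_p = √[μ(2/r₁ − 1/a_t)] = 38000 m/s.
Δv₁ = v_p − v_c1 = 8916 m/s.
= 8.916 km/s.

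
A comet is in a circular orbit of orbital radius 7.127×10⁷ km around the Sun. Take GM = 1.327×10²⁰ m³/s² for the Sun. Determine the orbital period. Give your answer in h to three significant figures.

T ≈ 2880 h

r = 7.127×10⁷ km = 7.127×10¹⁰ m.
Kepler's third law: T = 2π√(r³/μ) = 2π√((7.127×10¹⁰)³ / 1.327×10²⁰).
r³/μ = 2.728×10¹² s², so T = 2π × 1.652×10⁶ = 1.038×10⁷ s.
Converting: 1.038×10⁷ s ÷ 3600 = 2883 h.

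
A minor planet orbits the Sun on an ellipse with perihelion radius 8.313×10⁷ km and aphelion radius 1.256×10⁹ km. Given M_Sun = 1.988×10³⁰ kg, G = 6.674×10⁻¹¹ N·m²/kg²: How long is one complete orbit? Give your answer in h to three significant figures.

T ≈ 83000 h

μ = GM = 6.674×10⁻¹¹ × 1.988×10³⁰ = 1.327×10²⁰ m³/s².
Semi-major axis a = (r_p + r_a)/2 = (8.3130×10⁷ + 1.2560×10⁹)/2 = 6.6956×10⁸ km = 6.696×10¹¹ m.
By Kepler's third law T = 2π√(a³/μ) = 2π × 4.757×10⁷ = 2.989×10⁸ s.
= 83020 h.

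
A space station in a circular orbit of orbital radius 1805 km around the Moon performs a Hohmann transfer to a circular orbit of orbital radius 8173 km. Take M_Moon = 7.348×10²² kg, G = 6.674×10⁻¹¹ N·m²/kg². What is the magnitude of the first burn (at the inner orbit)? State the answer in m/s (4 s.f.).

μ = GM = 6.674×10⁻¹¹ × 7.348×10²² = 4.904×10¹² m³/s².
r₁ = 1805 km = 1.805×10⁶ m.
r₂ = 8173 km = 8.173×10⁶ m.
Transfer ellipse a_t = (r₁ + r₂)/2 = 4.989×10⁶ m.
At r₁: circular v_c1 = √(μ/r₁) = 1648 m/s; transfer-perilune v_p = √[μ(2/r₁ − 1/a_t)] = 2110 m/s.
Δv₁ = v_p − v_c1 = 461.4 m/s.

Δv ≈ 461.4 m/s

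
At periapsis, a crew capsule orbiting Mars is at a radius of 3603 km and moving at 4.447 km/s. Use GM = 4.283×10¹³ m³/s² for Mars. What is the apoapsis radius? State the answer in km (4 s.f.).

apoapsis radius ≈ 17820 km

r_p = 3.603×10⁶ m.
Specific energy ε = v²/2 − μ/r = -1.999×10⁶ J/kg, so a = −μ/(2ε) = 1.071×10⁷ m.
The apsides satisfy r_p + r_a = 2a, so the apoapsis radius is 2a − r_p = 1.782×10⁷ m = 17818 km.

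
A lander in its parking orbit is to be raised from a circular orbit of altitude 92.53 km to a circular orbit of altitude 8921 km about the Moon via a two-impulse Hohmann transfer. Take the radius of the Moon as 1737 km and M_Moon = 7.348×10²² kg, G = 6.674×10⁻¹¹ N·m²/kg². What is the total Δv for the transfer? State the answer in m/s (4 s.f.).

Δv_total ≈ 813.0 m/s

μ = GM = 6.674×10⁻¹¹ × 7.348×10²² = 4.904×10¹² m³/s².
r₁ = 1737 + 92.53 = 1829.5 km = 1.8295×10⁶ m.
r₂ = 1737 + 8921 = 10658 km = 1.0658×10⁷ m.
Transfer ellipse a_t = (r₁ + r₂)/2 = 6.244×10⁶ m.
At r₁: circular v_c1 = √(μ/r₁) = 1637 m/s; transfer-perilune v_p = √[μ(2/r₁ − 1/a_t)] = 2139 m/s.
Δv₁ = v_p − v_c1 = 501.8 m/s.
At r₂: circular v_c2 = √(μ/r₂) = 678.3 m/s; transfer-apolune v_a = √[μ(2/r₂ − 1/a_t)] = 367.2 m/s.
Δv₂ = v_c2 − v_a = 311.1 m/s.
Total Δv = Δv₁ + Δv₂ = 813.0 m/s.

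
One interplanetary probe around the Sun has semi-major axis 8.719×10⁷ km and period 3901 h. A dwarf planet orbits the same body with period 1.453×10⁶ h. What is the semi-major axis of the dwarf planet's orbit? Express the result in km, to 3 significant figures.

Kepler's third law: a³ ∝ T², so a₂ = a₁ (T₂/T₁)^(2/3).
T₂/T₁ = 372.5, (T₂/T₁)^(2/3) = 51.77.
a₂ = 8.719×10⁷ × 51.77 = 4.514×10⁹ km.

a₂ ≈ 4.51×10⁹ km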